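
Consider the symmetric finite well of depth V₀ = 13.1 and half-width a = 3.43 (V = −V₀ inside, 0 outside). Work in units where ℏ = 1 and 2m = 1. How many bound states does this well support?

Define the well-strength parameter z₀ = (a/ℏ)√(2mV₀) = 3.43 × √(2·0.5·13.1) = 12.41.
A new bound state (alternating even/odd) appears each time z₀ passes a multiple of π/2, so N = ⌊2z₀/π⌋ + 1 = ⌊7.903⌋ + 1 = 8.

N = 8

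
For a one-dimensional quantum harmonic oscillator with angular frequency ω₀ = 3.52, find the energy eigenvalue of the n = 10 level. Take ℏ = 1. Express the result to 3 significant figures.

Using E_n = (n + ½)ℏω₀: E_10 = 10.5 × 3.52 = 36.96.

E = 37.0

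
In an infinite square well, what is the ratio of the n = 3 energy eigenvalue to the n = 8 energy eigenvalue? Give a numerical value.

0.140625

Since E_n ∝ n², the ratio is (3/8)² = 0.140625.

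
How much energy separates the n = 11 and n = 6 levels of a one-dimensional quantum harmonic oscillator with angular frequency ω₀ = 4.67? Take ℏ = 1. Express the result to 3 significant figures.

ΔE = 23.4

E_n = ℏω₀(n + ½), so ΔE = (11 − 6) ℏω₀ = 5 × 4.67 = 23.35.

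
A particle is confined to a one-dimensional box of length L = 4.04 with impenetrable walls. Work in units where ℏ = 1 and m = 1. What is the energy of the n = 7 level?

Requiring ψ(0) = ψ(L) = 0 quantises k = nπ/L, hence E_n = ℏ²k²/2m = n²π²ℏ²/(2mL²).
E_7 = 7² × π² / (2 × 1 × 4.04²) = 14.82.

E = 14.8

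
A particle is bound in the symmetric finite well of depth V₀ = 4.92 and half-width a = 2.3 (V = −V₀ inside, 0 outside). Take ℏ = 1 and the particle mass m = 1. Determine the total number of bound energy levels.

N = 5

Define the well-strength parameter z₀ = (a/ℏ)√(2mV₀) = 2.3 × √(2·1·4.92) = 7.215.
A new bound state (alternating even/odd) appears each time z₀ passes a multiple of π/2, so N = ⌊2z₀/π⌋ + 1 = ⌊4.593⌋ + 1 = 5.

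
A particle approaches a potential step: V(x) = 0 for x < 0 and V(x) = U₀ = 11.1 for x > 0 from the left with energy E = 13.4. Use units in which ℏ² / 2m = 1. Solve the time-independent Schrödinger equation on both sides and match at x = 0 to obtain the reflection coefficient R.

The wavenumbers are k₁ = √(2mE)/ℏ = 3.661 on the left and k₂ = √(2m(E − U₀))/ℏ = 1.517 on the right.
Continuity of ψ and ψ′ at the step yields the reflection amplitude r = (k₁ − k₂)/(k₁ + k₂) = 0.4141; thus R = |r|² = 0.1715, T = 0.8285.

R = 0.172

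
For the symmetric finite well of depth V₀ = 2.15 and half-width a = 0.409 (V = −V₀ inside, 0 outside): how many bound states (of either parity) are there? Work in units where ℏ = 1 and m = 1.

Define the well-strength parameter z₀ = (a/ℏ)√(2mV₀) = 0.409 × √(2·1·2.15) = 0.8481.
A new bound state (alternating even/odd) appears each time z₀ passes a multiple of π/2, so N = ⌊2z₀/π⌋ + 1 = ⌊0.5399⌋ + 1 = 1.

N = 1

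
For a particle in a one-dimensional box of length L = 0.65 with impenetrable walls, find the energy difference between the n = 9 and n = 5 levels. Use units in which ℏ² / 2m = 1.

E_n = n²π²ℏ²/(2mL²), so ΔE = (9² − 5²) π²ℏ²/(2mL²).
ΔE = 56 × π² / (2 × 0.5 × 0.65²) = 1308.

ΔE = 1310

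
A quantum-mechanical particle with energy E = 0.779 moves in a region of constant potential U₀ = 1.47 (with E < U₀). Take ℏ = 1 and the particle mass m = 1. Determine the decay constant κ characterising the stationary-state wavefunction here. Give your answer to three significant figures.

κ = 1.18

Since E < U₀ the TISE in this region is ψ'' = κ²ψ with κ = √(2m(U₀ − E))/ℏ.
κ = √(2 × 1 × 0.691) = 1.176.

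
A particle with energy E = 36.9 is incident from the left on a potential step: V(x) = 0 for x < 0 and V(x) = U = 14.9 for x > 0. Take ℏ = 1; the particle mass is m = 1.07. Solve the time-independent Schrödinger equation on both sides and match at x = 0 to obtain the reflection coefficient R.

On each side the TISE gives plane waves with k = √(2m(E − V))/ℏ: k₁ = √(2·1.07·36.9) = 8.886, k₂ = √(2·1.07·22) = 6.861.
Matching ψ and ψ′ at x = 0 gives r = (k₁ − k₂)/(k₁ + k₂), so R = r² = 0.01653 and T = 1 − R = 0.9835.

R = 0.0165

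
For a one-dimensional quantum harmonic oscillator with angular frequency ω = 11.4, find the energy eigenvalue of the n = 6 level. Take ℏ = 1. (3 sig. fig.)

E = 74.1

The oscillator eigenvalues are E_n = ℏω(n + ½), so E_6 = 11.4 × 6.5 = 74.10.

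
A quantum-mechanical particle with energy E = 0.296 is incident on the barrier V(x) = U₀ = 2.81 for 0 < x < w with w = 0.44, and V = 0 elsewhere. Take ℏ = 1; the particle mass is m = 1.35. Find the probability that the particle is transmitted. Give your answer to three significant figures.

Since E < U₀ the interior solution is evanescent with decay constant κ = √(2m(U₀ − E))/ℏ = 2.605.
κw = 1.146, sinh(κw) = 1.414.
The exact tunnelling result is T⁻¹ = 1 + U₀² sinh²(κw) / [4E(U₀ − E)] = 6.307, so T = 0.159.

T = 0.159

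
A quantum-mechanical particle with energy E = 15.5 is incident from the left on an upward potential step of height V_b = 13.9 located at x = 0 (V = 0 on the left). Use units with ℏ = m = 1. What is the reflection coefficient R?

On each side the TISE gives plane waves with k = √(2m(E − V))/ℏ: k₁ = √(2·1·15.5) = 5.568, k₂ = √(2·1·1.6) = 1.789.
Continuity of ψ and ψ′ at the step yields the reflection amplitude r = (k₁ − k₂)/(k₁ + k₂) = 0.5137; thus R = |r|² = 0.2639, T = 0.7361.

R = 0.264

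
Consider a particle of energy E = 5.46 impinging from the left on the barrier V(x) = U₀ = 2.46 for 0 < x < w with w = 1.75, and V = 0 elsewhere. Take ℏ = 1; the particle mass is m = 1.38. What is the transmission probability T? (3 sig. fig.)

E > U₀: inside the barrier k₂ = √(2m(E − U₀))/ℏ = 2.877, k₂w = 5.036.
Matching at both interfaces gives T⁻¹ = 1 + U₀² sin²(k₂w) / [4E(E − U₀)] = 1.083, hence T = 0.923.

T = 0.923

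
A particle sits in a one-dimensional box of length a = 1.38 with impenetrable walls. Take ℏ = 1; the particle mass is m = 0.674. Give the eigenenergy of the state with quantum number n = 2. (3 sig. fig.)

The infinite-well eigenfunctions ψ_n = √(2/a) sin(nπx/a) vanish at both walls, giving E_n = n²π²ℏ²/(2ma²).
E_2 = 2² × π² / (2 × 0.674 × 1.38²) = 15.38.

E = 15.4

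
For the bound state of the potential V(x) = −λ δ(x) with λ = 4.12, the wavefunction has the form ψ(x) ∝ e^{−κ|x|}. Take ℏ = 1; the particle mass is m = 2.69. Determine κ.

Integrate −(ℏ²/2m)ψ'' − λδ(x)ψ = Eψ from −ε to +ε: the ψ'' term gives ψ'(0⁺) − ψ'(0⁻) and the δ term gives −(2mλ/ℏ²)ψ(0).
With ψ ∝ e^{−κ|x|} this yields −2κ = −2mλ/ℏ², so κ = mλ/ℏ² = 11.08.

κ = 11.1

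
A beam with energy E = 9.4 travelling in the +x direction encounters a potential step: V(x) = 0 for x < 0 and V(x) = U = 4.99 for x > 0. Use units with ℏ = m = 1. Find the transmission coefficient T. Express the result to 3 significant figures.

T = 0.965

The wavenumbers are k₁ = √(2mE)/ℏ = 4.336 on the left and k₂ = √(2m(E − U))/ℏ = 2.970 on the right.
Matching ψ and ψ′ at x = 0 gives r = (k₁ − k₂)/(k₁ + k₂), so R = r² = 0.03496 and T = 1 − R = 0.9650.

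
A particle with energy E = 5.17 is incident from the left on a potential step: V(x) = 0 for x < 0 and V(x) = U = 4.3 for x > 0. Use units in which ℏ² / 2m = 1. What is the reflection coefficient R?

R = 0.175

The wavenumbers are k₁ = √(2mE)/ℏ = 2.274 on the left and k₂ = √(2m(E − U))/ℏ = 0.9327 on the right.
Matching ψ and ψ′ at x = 0 gives r = (k₁ − k₂)/(k₁ + k₂), so R = r² = 0.1749 and T = 1 − R = 0.8251.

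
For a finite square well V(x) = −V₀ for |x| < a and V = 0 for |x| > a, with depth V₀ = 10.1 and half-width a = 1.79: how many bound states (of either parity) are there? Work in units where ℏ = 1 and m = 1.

N = 6

The dimensionless depth is z₀ = a√(2mV₀)/ℏ = 1.79 × √(20.20) = 8.045.
The even/odd transcendental equations gain one root per π/2 in z₀, giving N = 1 + ⌊2z₀/π⌋ = 1 + ⌊5.122⌋ = 6.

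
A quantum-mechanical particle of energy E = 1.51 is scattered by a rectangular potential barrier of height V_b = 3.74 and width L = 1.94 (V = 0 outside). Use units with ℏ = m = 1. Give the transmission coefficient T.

T = 0.00106

Since E < V_b the interior solution is evanescent with decay constant κ = √(2m(V_b − E))/ℏ = 2.112.
κL = 4.097, sinh(κL) = 30.07.
Matching ψ, ψ′ at both faces gives T = [1 + V_b² sinh²(κL) / (4E(V_b − E))]⁻¹ = 1/940.2 = 0.00106.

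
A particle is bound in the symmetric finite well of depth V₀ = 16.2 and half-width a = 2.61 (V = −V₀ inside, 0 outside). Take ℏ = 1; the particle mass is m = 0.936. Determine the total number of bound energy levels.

The dimensionless depth is z₀ = a√(2mV₀)/ℏ = 2.61 × √(30.33) = 14.37.
The even/odd transcendental equations gain one root per π/2 in z₀, giving N = 1 + ⌊2z₀/π⌋ = 1 + ⌊9.150⌋ = 10.

N = 10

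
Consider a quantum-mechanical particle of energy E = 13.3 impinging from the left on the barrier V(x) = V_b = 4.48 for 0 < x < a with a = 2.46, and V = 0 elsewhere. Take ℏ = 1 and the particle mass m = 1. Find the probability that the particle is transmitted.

E > V_b: inside the barrier k₂ = √(2m(E − V_b))/ℏ = 4.200, k₂a = 10.33.
T = [1 + V_b² sin²(k₂a) / (4E(E − V_b))]⁻¹ = 1/1.027 = 0.974.

T = 0.974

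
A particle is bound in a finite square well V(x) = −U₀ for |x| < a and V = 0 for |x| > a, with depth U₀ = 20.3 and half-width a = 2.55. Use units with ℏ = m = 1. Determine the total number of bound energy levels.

The dimensionless depth is z₀ = a√(2mU₀)/ℏ = 2.55 × √(40.60) = 16.25.
The even/odd transcendental equations gain one root per π/2 in z₀, giving N = 1 + ⌊2z₀/π⌋ = 1 + ⌊10.34⌋ = 11.

N = 11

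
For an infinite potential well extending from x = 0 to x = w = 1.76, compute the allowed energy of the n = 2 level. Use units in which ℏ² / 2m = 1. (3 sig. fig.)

E = 12.7

The infinite-well eigenfunctions ψ_n = √(2/w) sin(nπx/w) vanish at both walls, giving E_n = n²π²ℏ²/(2mw²).
E_2 = 2² × π² / (2 × 0.5 × 1.76²) = 12.74.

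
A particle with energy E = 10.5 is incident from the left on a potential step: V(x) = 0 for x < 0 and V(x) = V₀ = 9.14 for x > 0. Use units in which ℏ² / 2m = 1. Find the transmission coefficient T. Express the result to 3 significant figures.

The wavenumbers are k₁ = √(2mE)/ℏ = 3.240 on the left and k₂ = √(2m(E − V₀))/ℏ = 1.166 on the right.
Matching ψ and ψ′ at x = 0 gives r = (k₁ − k₂)/(k₁ + k₂), so R = r² = 0.2216 and T = 1 − R = 0.7784.

T = 0.778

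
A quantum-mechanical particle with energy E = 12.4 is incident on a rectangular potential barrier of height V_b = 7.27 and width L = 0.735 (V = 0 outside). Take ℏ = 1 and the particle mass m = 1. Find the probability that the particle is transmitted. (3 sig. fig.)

T = 0.906

Above the barrier the interior wavenumber is k₂ = √(2m(E − V_b))/ℏ = 3.203, giving phase k₂L = 2.354.
Matching at both interfaces gives T⁻¹ = 1 + V_b² sin²(k₂L) / [4E(E − V_b)] = 1.104, hence T = 0.906.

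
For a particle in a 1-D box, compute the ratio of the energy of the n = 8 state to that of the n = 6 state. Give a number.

1.77778

Since E_n ∝ n², the ratio is (8/6)² = 1.77778.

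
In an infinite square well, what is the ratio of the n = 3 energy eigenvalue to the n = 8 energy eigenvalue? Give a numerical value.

0.140625

E_n = n²π²ℏ²/(2mL²) so the ratio is n₂²/n₁² = 9/64 = 0.140625.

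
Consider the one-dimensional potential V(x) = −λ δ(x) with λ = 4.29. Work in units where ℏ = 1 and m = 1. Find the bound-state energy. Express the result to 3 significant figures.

E = -9.20

The bound state is ψ(x) = √κ e^{−κ|x|}. The derivative jump ψ'(0⁺) − ψ'(0⁻) = −(2mλ/ℏ²)ψ(0) fixes κ = mλ/ℏ² = 4.290.
Then E = −ℏ²κ²/(2m) = −mλ²/(2ℏ²) = -9.202.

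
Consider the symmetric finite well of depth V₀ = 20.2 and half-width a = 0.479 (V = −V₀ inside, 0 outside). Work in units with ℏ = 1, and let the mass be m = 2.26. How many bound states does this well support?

N = 3

Define the well-strength parameter z₀ = (a/ℏ)√(2mV₀) = 0.479 × √(2·2.26·20.2) = 4.577.
A new bound state (alternating even/odd) appears each time z₀ passes a multiple of π/2, so N = ⌊2z₀/π⌋ + 1 = ⌊2.914⌋ + 1 = 3.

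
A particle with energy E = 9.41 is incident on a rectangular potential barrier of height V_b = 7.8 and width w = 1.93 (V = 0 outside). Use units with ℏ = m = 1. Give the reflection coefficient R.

Above the barrier the interior wavenumber is k₂ = √(2m(E − V_b))/ℏ = 1.794, giving phase k₂w = 3.463.
Matching at both interfaces gives T⁻¹ = 1 + V_b² sin²(k₂w) / [4E(E − V_b)] = 1.100, hence T = 0.909.
R = 1 − T = 0.0912.

R = 0.0912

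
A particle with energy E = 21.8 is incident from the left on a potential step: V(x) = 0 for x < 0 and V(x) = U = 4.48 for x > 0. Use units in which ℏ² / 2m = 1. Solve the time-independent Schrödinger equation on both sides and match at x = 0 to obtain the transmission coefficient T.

T = 0.997

The wavenumbers are k₁ = √(2mE)/ℏ = 4.669 on the left and k₂ = √(2m(E − U))/ℏ = 4.162 on the right.
Matching ψ and ψ′ at x = 0 gives r = (k₁ − k₂)/(k₁ + k₂), so R = r² = 0.003300 and T = 1 − R = 0.9967.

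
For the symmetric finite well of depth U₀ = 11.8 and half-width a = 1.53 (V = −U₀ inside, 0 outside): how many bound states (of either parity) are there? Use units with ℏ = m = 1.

N = 5

The dimensionless depth is z₀ = a√(2mU₀)/ℏ = 1.53 × √(23.60) = 7.433.
A new bound state (alternating even/odd) appears each time z₀ passes a multiple of π/2, so N = ⌊2z₀/π⌋ + 1 = ⌊4.732⌋ + 1 = 5.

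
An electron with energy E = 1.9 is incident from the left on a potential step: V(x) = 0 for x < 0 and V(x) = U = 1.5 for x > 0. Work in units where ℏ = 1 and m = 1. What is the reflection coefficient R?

The wavenumbers are k₁ = √(2mE)/ℏ = 1.949 on the left and k₂ = √(2m(E − U))/ℏ = 0.8944 on the right.
Continuity of ψ and ψ′ at the step yields the reflection amplitude r = (k₁ − k₂)/(k₁ + k₂) = 0.3710; thus R = |r|² = 0.1376, T = 0.8624.

R = 0.138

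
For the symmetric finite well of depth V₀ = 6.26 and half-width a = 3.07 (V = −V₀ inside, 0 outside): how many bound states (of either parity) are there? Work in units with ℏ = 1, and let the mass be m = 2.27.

N = 11

Define the well-strength parameter z₀ = (a/ℏ)√(2mV₀) = 3.07 × √(2·2.27·6.26) = 16.37.
A new bound state (alternating even/odd) appears each time z₀ passes a multiple of π/2, so N = ⌊2z₀/π⌋ + 1 = ⌊10.42⌋ + 1 = 11.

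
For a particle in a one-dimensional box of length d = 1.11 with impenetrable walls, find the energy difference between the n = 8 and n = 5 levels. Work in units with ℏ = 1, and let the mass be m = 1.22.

E_n = n²π²ℏ²/(2md²), so ΔE = (8² − 5²) π²ℏ²/(2md²).
ΔE = 39 × π² / (2 × 1.22 × 1.11²) = 128.0.

ΔE = 128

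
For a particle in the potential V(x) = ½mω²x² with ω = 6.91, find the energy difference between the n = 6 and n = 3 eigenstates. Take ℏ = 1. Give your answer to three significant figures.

ΔE = 20.7

E_n = ℏω(n + ½), so ΔE = (6 − 3) ℏω = 3 × 6.91 = 20.73.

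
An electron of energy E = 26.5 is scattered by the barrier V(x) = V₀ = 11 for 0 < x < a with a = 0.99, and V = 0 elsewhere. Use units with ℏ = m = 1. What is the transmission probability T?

T = 0.965

E > V₀: inside the barrier k₂ = √(2m(E − V₀))/ℏ = 5.568, k₂a = 5.512.
Matching at both interfaces gives T⁻¹ = 1 + V₀² sin²(k₂a) / [4E(E − V₀)] = 1.036, hence T = 0.965.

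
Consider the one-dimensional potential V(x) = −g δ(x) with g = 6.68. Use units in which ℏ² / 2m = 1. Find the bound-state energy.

E = -11.2

For x ≠ 0 the bound state is ψ ∝ e^{−κ|x|}; integrating the TISE across the delta gives the cusp condition 2κ = 2mg/ℏ², so κ = 3.340.
Then E = −ℏ²κ²/(2m) = −mg²/(2ℏ²) = -11.16.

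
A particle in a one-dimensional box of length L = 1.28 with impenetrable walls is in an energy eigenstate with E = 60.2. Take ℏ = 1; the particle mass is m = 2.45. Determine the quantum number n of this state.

n = 7

From E_n = n²π²ℏ²/(2mL²) invert to n = √(2mL²E)/(πℏ).
n = (1.28/π) × √(2 × 2.45 × 60.2) = 6.998 → n = 7.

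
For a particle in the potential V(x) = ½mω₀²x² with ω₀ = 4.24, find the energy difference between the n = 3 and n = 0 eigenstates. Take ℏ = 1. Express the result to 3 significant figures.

E_n = ℏω₀(n + ½), so ΔE = (3 − 0) ℏω₀ = 3 × 4.24 = 12.72.

ΔE = 12.7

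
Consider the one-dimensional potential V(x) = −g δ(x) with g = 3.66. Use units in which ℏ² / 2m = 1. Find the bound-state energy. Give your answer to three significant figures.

E = -3.35

The bound state is ψ(x) = √κ e^{−κ|x|}. The derivative jump ψ'(0⁺) − ψ'(0⁻) = −(2mg/ℏ²)ψ(0) fixes κ = mg/ℏ² = 1.830.
Then E = −ℏ²κ²/(2m) = −mg²/(2ℏ²) = -3.349.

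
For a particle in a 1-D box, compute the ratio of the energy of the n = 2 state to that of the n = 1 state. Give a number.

4

Since E_n ∝ n², the ratio is (2/1)² = 4.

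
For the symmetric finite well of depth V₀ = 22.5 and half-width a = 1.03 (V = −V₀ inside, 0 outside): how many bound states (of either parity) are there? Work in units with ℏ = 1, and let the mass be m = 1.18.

N = 5

The dimensionless depth is z₀ = a√(2mV₀)/ℏ = 1.03 × √(53.10) = 7.506.
A new bound state (alternating even/odd) appears each time z₀ passes a multiple of π/2, so N = ⌊2z₀/π⌋ + 1 = ⌊4.778⌋ + 1 = 5.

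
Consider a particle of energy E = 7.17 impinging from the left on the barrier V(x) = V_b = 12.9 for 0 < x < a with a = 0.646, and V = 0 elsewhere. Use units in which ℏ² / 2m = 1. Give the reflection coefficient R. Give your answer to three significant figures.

R = 0.836

E < V_b: inside the barrier ψ ∝ e^{±κx} with κ = √(2m(V_b − E))/ℏ = 2.394.
κa = 1.546, sinh(κa) = 2.241.
Matching ψ, ψ′ at both faces gives T = [1 + V_b² sinh²(κa) / (4E(V_b − E))]⁻¹ = 1/6.084 = 0.164.
R = 1 − T = 0.836.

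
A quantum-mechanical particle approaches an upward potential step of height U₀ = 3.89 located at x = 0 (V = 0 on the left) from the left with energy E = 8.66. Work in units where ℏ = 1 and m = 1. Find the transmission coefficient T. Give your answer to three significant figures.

The wavenumbers are k₁ = √(2mE)/ℏ = 4.162 on the left and k₂ = √(2m(E − U₀))/ℏ = 3.089 on the right.
Matching ψ and ψ′ at x = 0 gives r = (k₁ − k₂)/(k₁ + k₂), so R = r² = 0.02190 and T = 1 − R = 0.9781.

T = 0.978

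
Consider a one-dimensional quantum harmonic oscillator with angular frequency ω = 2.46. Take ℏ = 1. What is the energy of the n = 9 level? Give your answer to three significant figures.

E = 23.4

The oscillator eigenvalues are E_n = ℏω(n + ½), so E_9 = 2.46 × 9.5 = 23.37.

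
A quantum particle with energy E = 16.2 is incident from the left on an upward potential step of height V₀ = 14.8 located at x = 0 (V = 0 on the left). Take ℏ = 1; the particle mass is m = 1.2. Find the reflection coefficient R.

The wavenumbers are k₁ = √(2mE)/ℏ = 6.235 on the left and k₂ = √(2m(E − V₀))/ℏ = 1.833 on the right.
Continuity of ψ and ψ′ at the step yields the reflection amplitude r = (k₁ − k₂)/(k₁ + k₂) = 0.5456; thus R = |r|² = 0.2977, T = 0.7023.

R = 0.298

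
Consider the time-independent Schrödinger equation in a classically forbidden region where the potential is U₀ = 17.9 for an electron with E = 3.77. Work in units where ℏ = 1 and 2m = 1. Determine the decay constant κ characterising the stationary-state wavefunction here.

κ = 3.76

Since E < U₀ the TISE in this region is ψ'' = κ²ψ with κ = √(2m(U₀ − E))/ℏ.
κ = √(2 × 0.5 × 14.13) = 3.759.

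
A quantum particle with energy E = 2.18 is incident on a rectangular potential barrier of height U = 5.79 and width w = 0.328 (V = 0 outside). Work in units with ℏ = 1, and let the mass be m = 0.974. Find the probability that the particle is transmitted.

Since E < U the interior solution is evanescent with decay constant κ = √(2m(U − E))/ℏ = 2.652.
κw = 0.8698, sinh(κw) = 0.9837.
The exact tunnelling result is T⁻¹ = 1 + U² sinh²(κw) / [4E(U − E)] = 2.031, so T = 0.492.

T = 0.492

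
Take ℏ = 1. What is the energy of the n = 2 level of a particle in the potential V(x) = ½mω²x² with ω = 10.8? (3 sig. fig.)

Using E_n = (n + ½)ℏω: E_2 = 2.5 × 10.8 = 27.00.

E = 27.0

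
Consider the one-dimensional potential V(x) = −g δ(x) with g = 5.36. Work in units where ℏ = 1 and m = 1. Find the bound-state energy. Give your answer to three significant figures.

E = -14.4

The bound state is ψ(x) = √κ e^{−κ|x|}. The derivative jump ψ'(0⁺) − ψ'(0⁻) = −(2mg/ℏ²)ψ(0) fixes κ = mg/ℏ² = 5.360.
Then E = −ℏ²κ²/(2m) = −mg²/(2ℏ²) = -14.36.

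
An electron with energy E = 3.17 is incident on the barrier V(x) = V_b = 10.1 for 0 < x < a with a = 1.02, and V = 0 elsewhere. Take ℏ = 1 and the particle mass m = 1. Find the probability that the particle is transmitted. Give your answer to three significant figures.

T = 0.00173

Since E < V_b the interior solution is evanescent with decay constant κ = √(2m(V_b − E))/ℏ = 3.723.
κa = 3.797, sinh(κa) = 22.28.
Matching ψ, ψ′ at both faces gives T = [1 + V_b² sinh²(κa) / (4E(V_b − E))]⁻¹ = 1/577.3 = 0.00173.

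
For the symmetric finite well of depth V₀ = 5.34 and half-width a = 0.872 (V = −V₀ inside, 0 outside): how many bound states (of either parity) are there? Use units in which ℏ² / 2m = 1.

The dimensionless depth is z₀ = a√(2mV₀)/ℏ = 0.872 × √(5.340) = 2.015.
A new bound state (alternating even/odd) appears each time z₀ passes a multiple of π/2, so N = ⌊2z₀/π⌋ + 1 = ⌊1.283⌋ + 1 = 2.

N = 2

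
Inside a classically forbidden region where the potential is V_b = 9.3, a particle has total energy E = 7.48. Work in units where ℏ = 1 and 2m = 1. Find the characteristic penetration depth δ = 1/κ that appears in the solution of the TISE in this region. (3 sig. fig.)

Since E < V_b the TISE in this region is ψ'' = κ²ψ with κ = √(2m(V_b − E))/ℏ.
κ = √(2 × 0.5 × 1.82) = 1.349. The penetration depth is δ = 1/κ = 0.741.

δ = 0.741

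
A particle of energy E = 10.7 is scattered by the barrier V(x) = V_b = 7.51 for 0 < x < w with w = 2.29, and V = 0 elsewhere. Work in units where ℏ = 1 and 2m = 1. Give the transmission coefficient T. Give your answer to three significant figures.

Above the barrier the interior wavenumber is k₂ = √(2m(E − V_b))/ℏ = 1.786, giving phase k₂w = 4.090.
Matching at both interfaces gives T⁻¹ = 1 + V_b² sin²(k₂w) / [4E(E − V_b)] = 1.273, hence T = 0.786.

T = 0.786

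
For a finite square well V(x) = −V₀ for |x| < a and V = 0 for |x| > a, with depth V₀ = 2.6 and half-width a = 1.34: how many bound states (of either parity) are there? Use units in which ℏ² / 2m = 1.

N = 2

The dimensionless depth is z₀ = a√(2mV₀)/ℏ = 1.34 × √(2.600) = 2.161.
A new bound state (alternating even/odd) appears each time z₀ passes a multiple of π/2, so N = ⌊2z₀/π⌋ + 1 = ⌊1.376⌋ + 1 = 2.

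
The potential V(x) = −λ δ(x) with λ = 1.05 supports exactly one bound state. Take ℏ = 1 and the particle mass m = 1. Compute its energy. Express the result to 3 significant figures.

E = -0.551

For x ≠ 0 the bound state is ψ ∝ e^{−κ|x|}; integrating the TISE across the delta gives the cusp condition 2κ = 2mλ/ℏ², so κ = 1.050.
Then E = −ℏ²κ²/(2m) = −mλ²/(2ℏ²) = -0.5513.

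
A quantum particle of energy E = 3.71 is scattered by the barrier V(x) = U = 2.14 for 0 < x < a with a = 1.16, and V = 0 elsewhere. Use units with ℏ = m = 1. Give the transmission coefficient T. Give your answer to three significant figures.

Above the barrier the interior wavenumber is k₂ = √(2m(E − U))/ℏ = 1.772, giving phase k₂a = 2.056.
T = [1 + U² sin²(k₂a) / (4E(E − U))]⁻¹ = 1/1.154 = 0.867.

T = 0.867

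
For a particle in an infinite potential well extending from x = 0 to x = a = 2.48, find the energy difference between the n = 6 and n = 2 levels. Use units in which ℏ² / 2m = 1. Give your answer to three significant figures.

ΔE = 51.4

E_n = n²π²ℏ²/(2ma²), so ΔE = (6² − 2²) π²ℏ²/(2ma²).
ΔE = 32 × π² / (2 × 0.5 × 2.48²) = 51.35.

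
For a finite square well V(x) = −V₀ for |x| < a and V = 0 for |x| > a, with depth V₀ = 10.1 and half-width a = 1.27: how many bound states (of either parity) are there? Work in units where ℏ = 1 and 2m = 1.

The dimensionless depth is z₀ = a√(2mV₀)/ℏ = 1.27 × √(10.10) = 4.036.
A new bound state (alternating even/odd) appears each time z₀ passes a multiple of π/2, so N = ⌊2z₀/π⌋ + 1 = ⌊2.569⌋ + 1 = 3.

N = 3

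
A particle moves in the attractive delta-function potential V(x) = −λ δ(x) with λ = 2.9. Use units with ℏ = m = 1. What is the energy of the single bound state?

E = -4.21

The bound state is ψ(x) = √κ e^{−κ|x|}. The derivative jump ψ'(0⁺) − ψ'(0⁻) = −(2mλ/ℏ²)ψ(0) fixes κ = mλ/ℏ² = 2.900.
Then E = −ℏ²κ²/(2m) = −mλ²/(2ℏ²) = -4.205.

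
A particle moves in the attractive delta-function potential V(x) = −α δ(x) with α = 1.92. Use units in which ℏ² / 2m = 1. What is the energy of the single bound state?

The bound state is ψ(x) = √κ e^{−κ|x|}. The derivative jump ψ'(0⁺) − ψ'(0⁻) = −(2mα/ℏ²)ψ(0) fixes κ = mα/ℏ² = 0.9600.
Then E = −ℏ²κ²/(2m) = −mα²/(2ℏ²) = -0.9216.

E = -0.922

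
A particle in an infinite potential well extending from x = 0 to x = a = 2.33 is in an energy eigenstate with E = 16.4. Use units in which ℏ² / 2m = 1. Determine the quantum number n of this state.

From E_n = n²π²ℏ²/(2ma²) invert to n = √(2ma²E)/(πℏ).
n = (2.33/π) × √(2 × 0.5 × 16.4) = 3.004 → n = 3.

n = 3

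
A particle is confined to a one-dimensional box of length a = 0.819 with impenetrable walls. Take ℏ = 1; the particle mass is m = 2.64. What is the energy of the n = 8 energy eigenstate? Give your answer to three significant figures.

E = 178

Requiring ψ(0) = ψ(a) = 0 quantises k = nπ/a, hence E_n = ℏ²k²/2m = n²π²ℏ²/(2ma²).
E_8 = 8² × π² / (2 × 2.64 × 0.819²) = 178.4.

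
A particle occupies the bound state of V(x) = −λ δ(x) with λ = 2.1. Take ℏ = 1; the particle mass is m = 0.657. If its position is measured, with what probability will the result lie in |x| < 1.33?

The normalised bound state is ψ = √κ e^{−κ|x|} with κ = mλ/ℏ² = 1.380.
P(|x| < d) = ∫_{−d}^{d} κ e^{−2κ|x|} dx = 1 − e^{−2κd} = 1 − e^{−3.670} = 0.9745.

P = 0.975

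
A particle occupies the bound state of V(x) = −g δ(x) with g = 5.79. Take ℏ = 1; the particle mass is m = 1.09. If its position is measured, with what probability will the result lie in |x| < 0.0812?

P = 0.641

The normalised bound state is ψ = √κ e^{−κ|x|} with κ = mg/ℏ² = 6.311.
P(|x| < d) = ∫_{−d}^{d} κ e^{−2κ|x|} dx = 1 − e^{−2κd} = 1 − e^{−1.025} = 0.6412.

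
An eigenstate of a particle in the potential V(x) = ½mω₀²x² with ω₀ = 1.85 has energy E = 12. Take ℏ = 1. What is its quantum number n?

Invert E_n = (n + ½)ℏω₀: n = E/ℏω₀ − ½ = 5.986, so n = 6.

n = 6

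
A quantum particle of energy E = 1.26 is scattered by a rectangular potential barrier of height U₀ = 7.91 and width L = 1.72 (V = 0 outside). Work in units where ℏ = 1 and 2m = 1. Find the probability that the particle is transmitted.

T = 0.000301

Since E < U₀ the interior solution is evanescent with decay constant κ = √(2m(U₀ − E))/ℏ = 2.579.
κL = 4.435, sinh(κL) = 42.19.
Matching ψ, ψ′ at both faces gives T = [1 + U₀² sinh²(κL) / (4E(U₀ − E))]⁻¹ = 1/3324 = 0.000301.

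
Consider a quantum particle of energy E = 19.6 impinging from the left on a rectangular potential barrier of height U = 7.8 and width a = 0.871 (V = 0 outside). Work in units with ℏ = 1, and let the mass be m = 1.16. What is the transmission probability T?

T = 0.940

E > U: inside the barrier k₂ = √(2m(E − U))/ℏ = 5.232, k₂a = 4.557.
T = [1 + U² sin²(k₂a) / (4E(E − U))]⁻¹ = 1/1.064 = 0.940.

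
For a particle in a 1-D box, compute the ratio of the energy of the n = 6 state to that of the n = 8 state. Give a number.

Since E_n ∝ n², the ratio is (6/8)² = 0.5625.

0.5625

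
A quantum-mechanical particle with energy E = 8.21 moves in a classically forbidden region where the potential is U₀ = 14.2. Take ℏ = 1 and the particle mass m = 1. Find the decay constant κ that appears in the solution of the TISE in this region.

Since E < U₀ the TISE in this region is ψ'' = κ²ψ with κ = √(2m(U₀ − E))/ℏ.
κ = √(2 × 1 × 5.99) = 3.461.

κ = 3.46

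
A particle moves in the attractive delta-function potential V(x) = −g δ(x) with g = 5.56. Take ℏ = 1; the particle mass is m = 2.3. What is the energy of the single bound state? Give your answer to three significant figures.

E = -35.6

The bound state is ψ(x) = √κ e^{−κ|x|}. The derivative jump ψ'(0⁺) − ψ'(0⁻) = −(2mg/ℏ²)ψ(0) fixes κ = mg/ℏ² = 12.79.
Then E = −ℏ²κ²/(2m) = −mg²/(2ℏ²) = -35.55.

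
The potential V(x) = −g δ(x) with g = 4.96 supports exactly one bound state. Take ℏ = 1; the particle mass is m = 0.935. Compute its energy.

The bound state is ψ(x) = √κ e^{−κ|x|}. The derivative jump ψ'(0⁺) − ψ'(0⁻) = −(2mg/ℏ²)ψ(0) fixes κ = mg/ℏ² = 4.638.
Then E = −ℏ²κ²/(2m) = −mg²/(2ℏ²) = -11.50.

E = -11.5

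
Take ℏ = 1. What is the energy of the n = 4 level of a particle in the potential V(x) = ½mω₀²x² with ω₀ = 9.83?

E = 44.2

The oscillator eigenvalues are E_n = ℏω₀(n + ½), so E_4 = 9.83 × 4.5 = 44.24.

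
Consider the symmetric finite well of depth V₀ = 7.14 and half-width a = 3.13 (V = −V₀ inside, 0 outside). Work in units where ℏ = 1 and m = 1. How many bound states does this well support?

The dimensionless depth is z₀ = a√(2mV₀)/ℏ = 3.13 × √(14.28) = 11.83.
The even/odd transcendental equations gain one root per π/2 in z₀, giving N = 1 + ⌊2z₀/π⌋ = 1 + ⌊7.530⌋ = 8.

N = 8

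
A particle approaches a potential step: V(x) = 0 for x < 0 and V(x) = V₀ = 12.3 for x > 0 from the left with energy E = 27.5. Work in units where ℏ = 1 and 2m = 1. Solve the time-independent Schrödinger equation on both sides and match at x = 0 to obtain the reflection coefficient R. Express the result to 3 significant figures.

On each side the TISE gives plane waves with k = √(2m(E − V))/ℏ: k₁ = √(2·½·27.5) = 5.244, k₂ = √(2·½·15.2) = 3.899.
Continuity of ψ and ψ′ at the step yields the reflection amplitude r = (k₁ − k₂)/(k₁ + k₂) = 0.1471; thus R = |r|² = 0.02165, T = 0.9783.

R = 0.0217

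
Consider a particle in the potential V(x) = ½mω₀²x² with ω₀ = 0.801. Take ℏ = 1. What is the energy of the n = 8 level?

The oscillator eigenvalues are E_n = ℏω₀(n + ½), so E_8 = 0.801 × 8.5 = 6.809.

E = 6.81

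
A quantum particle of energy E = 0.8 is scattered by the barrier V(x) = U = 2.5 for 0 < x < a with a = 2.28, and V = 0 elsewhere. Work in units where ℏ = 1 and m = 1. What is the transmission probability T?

E < U: inside the barrier ψ ∝ e^{±κx} with κ = √(2m(U − E))/ℏ = 1.844.
κa = 4.204, sinh(κa) = 33.47.
The exact tunnelling result is T⁻¹ = 1 + U² sinh²(κa) / [4E(U − E)] = 1288, so T = 0.000776.

T = 0.000776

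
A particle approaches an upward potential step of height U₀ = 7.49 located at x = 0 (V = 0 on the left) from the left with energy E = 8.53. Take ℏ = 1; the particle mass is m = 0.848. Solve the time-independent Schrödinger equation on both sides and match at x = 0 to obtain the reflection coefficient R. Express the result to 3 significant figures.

On each side the TISE gives plane waves with k = √(2m(E − V))/ℏ: k₁ = √(2·0.848·8.53) = 3.804, k₂ = √(2·0.848·1.04) = 1.328.
Matching ψ and ψ′ at x = 0 gives r = (k₁ − k₂)/(k₁ + k₂), so R = r² = 0.2327 and T = 1 − R = 0.7673.

R = 0.233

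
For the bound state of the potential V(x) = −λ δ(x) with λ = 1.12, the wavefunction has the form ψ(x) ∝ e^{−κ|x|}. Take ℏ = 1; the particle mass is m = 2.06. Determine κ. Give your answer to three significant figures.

κ = 2.31

Integrate −(ℏ²/2m)ψ'' − λδ(x)ψ = Eψ from −ε to +ε: the ψ'' term gives ψ'(0⁺) − ψ'(0⁻) and the δ term gives −(2mλ/ℏ²)ψ(0).
With ψ ∝ e^{−κ|x|} this yields −2κ = −2mλ/ℏ², so κ = mλ/ℏ² = 2.307.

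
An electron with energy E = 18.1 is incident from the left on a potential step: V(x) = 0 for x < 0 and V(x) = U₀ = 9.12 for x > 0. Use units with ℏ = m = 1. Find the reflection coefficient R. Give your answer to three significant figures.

On each side the TISE gives plane waves with k = √(2m(E − V))/ℏ: k₁ = √(2·1·18.1) = 6.017, k₂ = √(2·1·8.98) = 4.238.
Matching ψ and ψ′ at x = 0 gives r = (k₁ − k₂)/(k₁ + k₂), so R = r² = 0.03009 and T = 1 − R = 0.9699.

R = 0.0301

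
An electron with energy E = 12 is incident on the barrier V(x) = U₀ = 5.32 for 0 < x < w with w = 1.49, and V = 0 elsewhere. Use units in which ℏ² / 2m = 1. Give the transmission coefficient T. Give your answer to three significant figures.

E > U₀: inside the barrier k₂ = √(2m(E − U₀))/ℏ = 2.585, k₂w = 3.851.
T = [1 + U₀² sin²(k₂w) / (4E(E − U₀))]⁻¹ = 1/1.037 = 0.964.

T = 0.964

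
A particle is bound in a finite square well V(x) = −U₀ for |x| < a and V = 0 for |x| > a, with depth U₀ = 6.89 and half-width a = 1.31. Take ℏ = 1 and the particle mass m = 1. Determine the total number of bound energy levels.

The dimensionless depth is z₀ = a√(2mU₀)/ℏ = 1.31 × √(13.78) = 4.863.
The even/odd transcendental equations gain one root per π/2 in z₀, giving N = 1 + ⌊2z₀/π⌋ = 1 + ⌊3.096⌋ = 4.

N = 4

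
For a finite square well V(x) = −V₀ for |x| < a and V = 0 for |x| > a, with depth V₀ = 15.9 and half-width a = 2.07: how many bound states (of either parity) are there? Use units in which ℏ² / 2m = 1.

Define the well-strength parameter z₀ = (a/ℏ)√(2mV₀) = 2.07 × √(2·0.5·15.9) = 8.254.
A new bound state (alternating even/odd) appears each time z₀ passes a multiple of π/2, so N = ⌊2z₀/π⌋ + 1 = ⌊5.255⌋ + 1 = 6.

N = 6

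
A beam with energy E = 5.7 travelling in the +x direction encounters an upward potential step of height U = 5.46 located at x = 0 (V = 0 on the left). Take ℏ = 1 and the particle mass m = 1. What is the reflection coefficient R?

R = 0.435

The wavenumbers are k₁ = √(2mE)/ℏ = 3.376 on the left and k₂ = √(2m(E − U))/ℏ = 0.6928 on the right.
Matching ψ and ψ′ at x = 0 gives r = (k₁ − k₂)/(k₁ + k₂), so R = r² = 0.4349 and T = 1 − R = 0.5651.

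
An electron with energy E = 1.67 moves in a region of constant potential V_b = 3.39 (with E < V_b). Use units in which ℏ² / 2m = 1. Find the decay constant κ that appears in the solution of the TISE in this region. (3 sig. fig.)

Since E < V_b the TISE in this region is ψ'' = κ²ψ with κ = √(2m(V_b − E))/ℏ.
κ = √(2 × 0.5 × 1.72) = 1.311.

κ = 1.31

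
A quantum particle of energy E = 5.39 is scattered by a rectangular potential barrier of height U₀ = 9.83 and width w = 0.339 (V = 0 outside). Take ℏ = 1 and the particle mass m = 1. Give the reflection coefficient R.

E < U₀: inside the barrier ψ ∝ e^{±κx} with κ = √(2m(U₀ − E))/ℏ = 2.980.
κw = 1.010, sinh(κw) = 1.191.
The exact tunnelling result is T⁻¹ = 1 + U₀² sinh²(κw) / [4E(U₀ − E)] = 2.432, so T = 0.411.
R = 1 − T = 0.589.

R = 0.589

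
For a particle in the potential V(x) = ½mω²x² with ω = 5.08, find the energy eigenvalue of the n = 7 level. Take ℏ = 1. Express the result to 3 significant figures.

The oscillator eigenvalues are E_n = ℏω(n + ½), so E_7 = 5.08 × 7.5 = 38.10.

E = 38.1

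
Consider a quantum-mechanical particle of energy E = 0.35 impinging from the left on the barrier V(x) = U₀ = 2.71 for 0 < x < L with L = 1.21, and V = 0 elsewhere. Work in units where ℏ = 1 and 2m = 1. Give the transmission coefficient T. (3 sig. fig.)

E < U₀: inside the barrier ψ ∝ e^{±κx} with κ = √(2m(U₀ − E))/ℏ = 1.536.
κL = 1.859, sinh(κL) = 3.130.
Matching ψ, ψ′ at both faces gives T = [1 + U₀² sinh²(κL) / (4E(U₀ − E))]⁻¹ = 1/22.78 = 0.0439.

T = 0.0439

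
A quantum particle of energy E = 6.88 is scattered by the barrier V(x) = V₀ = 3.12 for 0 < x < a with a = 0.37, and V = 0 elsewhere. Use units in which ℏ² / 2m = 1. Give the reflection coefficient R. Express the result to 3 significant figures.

E > V₀: inside the barrier k₂ = √(2m(E − V₀))/ℏ = 1.939, k₂a = 0.7175.
Matching at both interfaces gives T⁻¹ = 1 + V₀² sin²(k₂a) / [4E(E − V₀)] = 1.041, hence T = 0.961.
R = 1 − T = 0.0391.

R = 0.0391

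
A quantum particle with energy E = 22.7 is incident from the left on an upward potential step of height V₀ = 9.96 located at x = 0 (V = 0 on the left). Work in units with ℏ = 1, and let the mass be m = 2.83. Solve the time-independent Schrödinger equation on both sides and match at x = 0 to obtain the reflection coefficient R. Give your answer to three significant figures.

On each side the TISE gives plane waves with k = √(2m(E − V))/ℏ: k₁ = √(2·2.83·22.7) = 11.33, k₂ = √(2·2.83·12.74) = 8.492.
Continuity of ψ and ψ′ at the step yields the reflection amplitude r = (k₁ − k₂)/(k₁ + k₂) = 0.1434; thus R = |r|² = 0.02057, T = 0.9794.

R = 0.0206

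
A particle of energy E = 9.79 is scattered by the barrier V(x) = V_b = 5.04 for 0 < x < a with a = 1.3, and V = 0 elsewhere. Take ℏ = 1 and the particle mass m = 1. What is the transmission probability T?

E > V_b: inside the barrier k₂ = √(2m(E − V_b))/ℏ = 3.082, k₂a = 4.007.
Matching at both interfaces gives T⁻¹ = 1 + V_b² sin²(k₂a) / [4E(E − V_b)] = 1.079, hence T = 0.927.

T = 0.927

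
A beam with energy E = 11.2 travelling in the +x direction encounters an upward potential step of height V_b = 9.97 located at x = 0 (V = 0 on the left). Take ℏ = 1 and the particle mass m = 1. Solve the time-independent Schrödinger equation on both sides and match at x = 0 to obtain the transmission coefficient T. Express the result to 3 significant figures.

T = 0.748

The wavenumbers are k₁ = √(2mE)/ℏ = 4.733 on the left and k₂ = √(2m(E − V_b))/ℏ = 1.568 on the right.
Matching ψ and ψ′ at x = 0 gives r = (k₁ − k₂)/(k₁ + k₂), so R = r² = 0.2522 and T = 1 − R = 0.7478.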